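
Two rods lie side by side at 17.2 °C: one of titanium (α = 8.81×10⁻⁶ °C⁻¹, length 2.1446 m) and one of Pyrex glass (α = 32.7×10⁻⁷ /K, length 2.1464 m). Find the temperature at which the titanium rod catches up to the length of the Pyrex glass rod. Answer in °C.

T = 168.8 °C

Equal length when α₁L₁ΔT − α₂L₂ΔT = L₂ − L₁ = 1.80×10⁻³ m
α₁L₁ = 1.8893926×10⁻⁵, α₂L₂ = 7.018728×10⁻⁶ → Δ(αL) = 1.1875198×10⁻⁵ m/K
ΔT = 1.80×10⁻³ / 1.1875198×10⁻⁵ = 151.576 K, so T = 17.2 + 151.576 = 168.776 °C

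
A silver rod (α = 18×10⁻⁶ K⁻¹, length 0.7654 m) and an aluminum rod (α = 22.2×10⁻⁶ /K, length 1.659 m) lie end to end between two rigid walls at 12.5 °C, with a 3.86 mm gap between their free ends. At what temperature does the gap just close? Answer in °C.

α₁L₁ = 1.37772×10⁻⁵ m/K, α₂L₂ = 3.68298×10⁻⁵ m/K → total 5.0607×10⁻⁵ m/K
ΔT = g/(α₁L₁+α₂L₂) = 3.86×10⁻³ / 5.0607×10⁻⁵ = 76.274 K
T = 12.5 + 76.274 = 88.774 °C

T = 88.8 °C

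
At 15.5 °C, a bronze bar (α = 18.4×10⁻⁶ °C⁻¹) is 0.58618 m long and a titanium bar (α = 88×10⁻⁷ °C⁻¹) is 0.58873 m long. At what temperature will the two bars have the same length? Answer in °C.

L₁(1 + α₁ΔT) = L₂(1 + α₂ΔT) ⇒ ΔT = (L₂ − L₁)/(α₁L₁ − α₂L₂)
L₂ − L₁ = 0.58873 − 0.58618 = 2.55×10⁻³ m
α₁L₁ − α₂L₂ = 18.4×10⁻⁶×0.58618 − 88×10⁻⁷×0.58873 = 5.604888×10⁻⁶ m/K
ΔT = 2.55×10⁻³ / 5.604888×10⁻⁶ = 454.960 K
T = 15.5 + 454.960 = 470.460 °C

T = 470.5 °C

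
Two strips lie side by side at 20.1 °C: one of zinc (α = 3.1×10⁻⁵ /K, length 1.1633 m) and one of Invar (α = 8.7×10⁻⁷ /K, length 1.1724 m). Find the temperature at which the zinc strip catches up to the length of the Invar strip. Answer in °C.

T = 279.8 °C

Equal length when α₁L₁ΔT − α₂L₂ΔT = L₂ − L₁ = 9.10×10⁻³ m
α₁L₁ = 3.60623×10⁻⁵, α₂L₂ = 1.019988×10⁻⁶ → Δ(αL) = 3.5042312×10⁻⁵ m/K
ΔT = 9.10×10⁻³ / 3.5042312×10⁻⁵ = 259.686 K, so T = 20.1 + 259.686 = 279.786 °C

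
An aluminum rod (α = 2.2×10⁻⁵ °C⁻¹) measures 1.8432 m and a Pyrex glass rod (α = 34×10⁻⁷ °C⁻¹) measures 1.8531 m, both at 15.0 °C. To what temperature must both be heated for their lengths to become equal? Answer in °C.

T = 304.1 °C

Equal length when α₁L₁ΔT − α₂L₂ΔT = L₂ − L₁ = 9.90×10⁻³ m
α₁L₁ = 4.05504×10⁻⁵, α₂L₂ = 6.30054×10⁻⁶ → Δ(αL) = 3.424986×10⁻⁵ m/K
ΔT = 9.90×10⁻³ / 3.424986×10⁻⁵ = 289.052 K, so T = 15.0 + 289.052 = 304.052 °C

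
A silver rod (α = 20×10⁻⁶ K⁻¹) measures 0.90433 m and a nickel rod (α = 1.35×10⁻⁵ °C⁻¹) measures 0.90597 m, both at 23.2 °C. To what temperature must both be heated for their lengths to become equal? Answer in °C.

T = 303.3 °C

Equal length when α₁L₁ΔT − α₂L₂ΔT = L₂ − L₁ = 1.64×10⁻³ m
α₁L₁ = 1.80866×10⁻⁵, α₂L₂ = 1.2230595×10⁻⁵ → Δ(αL) = 5.856005×10⁻⁶ m/K
ΔT = 1.64×10⁻³ / 5.856005×10⁻⁶ = 280.054 K, so T = 23.2 + 280.054 = 303.254 °C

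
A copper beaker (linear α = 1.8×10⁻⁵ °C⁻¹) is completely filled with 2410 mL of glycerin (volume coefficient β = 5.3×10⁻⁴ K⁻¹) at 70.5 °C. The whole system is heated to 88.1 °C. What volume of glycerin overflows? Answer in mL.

20.2 mL

The beaker also expands: β_container ≈ 3α = 5.4×10⁻⁵ /K
Net overflow = V₀(β_liq − 3α_cont)ΔT
β − 3α = 5.30×10⁻⁴ − 5.4×10⁻⁵ = 4.76×10⁻⁴ /K; ΔT = 17.6 K
ΔV = 2410 × 4.76×10⁻⁴ × 17.6 = 20.2 mL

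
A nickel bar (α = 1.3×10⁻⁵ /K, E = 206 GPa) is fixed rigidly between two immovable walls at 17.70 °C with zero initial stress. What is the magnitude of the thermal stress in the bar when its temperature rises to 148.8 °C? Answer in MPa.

Fully constrained: the free strain ε = αΔT is blocked, so σ = Eε = EαΔT.
|ΔT| = 131.10 K
σ = 206×10⁹ × 1.3×10⁻⁵ × 131.10 = 3.51×10⁸ Pa

σ = 351 MPa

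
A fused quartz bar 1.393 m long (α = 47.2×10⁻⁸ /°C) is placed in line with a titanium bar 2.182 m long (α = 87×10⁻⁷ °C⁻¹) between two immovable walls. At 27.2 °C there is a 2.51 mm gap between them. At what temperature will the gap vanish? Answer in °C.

Gap closes when ΔL₁ + ΔL₂ = 2.51 mm = 2.51×10⁻³ m
(α₁L₁ + α₂L₂)ΔT = g
α₁L₁ + α₂L₂ = 47.2×10⁻⁸×1.393 + 87×10⁻⁷×2.182 = 1.9640896×10⁻⁵ m/K
ΔT = 2.51×10⁻³ / 1.9640896×10⁻⁵ = 127.79 K
T = 27.2 + 127.79 = 154.99 °C

T = 155 °C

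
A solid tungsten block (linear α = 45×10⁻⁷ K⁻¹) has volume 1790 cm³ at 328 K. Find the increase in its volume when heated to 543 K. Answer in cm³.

ΔV = 5.20 cm³

Isotropic solid: β ≈ 3α = 1.3×10⁻⁵ /K; ΔT = 215 K
ΔV = 3αV₀ΔT = 3(45×10⁻⁷)(1790)(215) = 5.20 cm³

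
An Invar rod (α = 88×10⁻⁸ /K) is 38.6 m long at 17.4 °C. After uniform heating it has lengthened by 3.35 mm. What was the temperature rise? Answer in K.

ΔL = αL₀ΔT ⇒ ΔT = ΔL / (αL₀)
ΔT = 3.35×10⁻³ m / (88×10⁻⁸ × 38.6 m) = 98.622 K

ΔT = 98.6 K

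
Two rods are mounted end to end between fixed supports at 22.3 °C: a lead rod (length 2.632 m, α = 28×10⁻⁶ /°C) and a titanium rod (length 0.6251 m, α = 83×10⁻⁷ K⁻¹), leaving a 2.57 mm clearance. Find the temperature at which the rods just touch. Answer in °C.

Gap closes when ΔL₁ + ΔL₂ = 2.57 mm = 2.57×10⁻³ m
(α₁L₁ + α₂L₂)ΔT = g
α₁L₁ + α₂L₂ = 28×10⁻⁶×2.632 + 83×10⁻⁷×0.6251 = 7.888433×10⁻⁵ m/K
ΔT = 2.57×10⁻³ / 7.888433×10⁻⁵ = 32.579 K
T = 22.3 + 32.579 = 54.879 °C

T = 54.9 °C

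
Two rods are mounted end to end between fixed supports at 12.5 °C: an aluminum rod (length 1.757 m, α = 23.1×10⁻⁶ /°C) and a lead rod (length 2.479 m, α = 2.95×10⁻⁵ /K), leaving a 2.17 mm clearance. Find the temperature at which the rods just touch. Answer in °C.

T = 31.6 °C

Gap closes when ΔL₁ + ΔL₂ = 2.17 mm = 2.17×10⁻³ m
(α₁L₁ + α₂L₂)ΔT = g
α₁L₁ + α₂L₂ = 23.1×10⁻⁶×1.757 + 2.95×10⁻⁵×2.479 = 1.137172×10⁻⁴ m/K
ΔT = 2.17×10⁻³ / 1.137172×10⁻⁴ = 19.082 K
T = 12.5 + 19.082 = 31.582 °C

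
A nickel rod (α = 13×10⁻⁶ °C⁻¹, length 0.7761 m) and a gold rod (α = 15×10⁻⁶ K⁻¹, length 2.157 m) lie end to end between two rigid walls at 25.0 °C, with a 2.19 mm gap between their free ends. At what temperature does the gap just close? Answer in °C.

T = 76.6 °C

Gap closes when ΔL₁ + ΔL₂ = 2.19 mm = 2.19×10⁻³ m
(α₁L₁ + α₂L₂)ΔT = g
α₁L₁ + α₂L₂ = 13×10⁻⁶×0.7761 + 15×10⁻⁶×2.157 = 4.24443×10⁻⁵ m/K
ΔT = 2.19×10⁻³ / 4.24443×10⁻⁵ = 51.597 K
T = 25.0 + 51.597 = 76.597 °C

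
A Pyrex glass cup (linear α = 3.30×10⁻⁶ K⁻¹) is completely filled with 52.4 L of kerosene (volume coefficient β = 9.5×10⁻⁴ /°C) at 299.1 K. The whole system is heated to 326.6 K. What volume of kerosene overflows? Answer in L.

The cup also expands: β_container ≈ 3α = 9.9×10⁻⁶ /K
Net overflow = V₀(β_liq − 3α_cont)ΔT
β − 3α = 9.50×10⁻⁴ − 9.9×10⁻⁶ = 9.401×10⁻⁴ /K; ΔT = 27.5 K
ΔV = 52.4 × 9.401×10⁻⁴ × 27.5 = 1.35 L

1.35 L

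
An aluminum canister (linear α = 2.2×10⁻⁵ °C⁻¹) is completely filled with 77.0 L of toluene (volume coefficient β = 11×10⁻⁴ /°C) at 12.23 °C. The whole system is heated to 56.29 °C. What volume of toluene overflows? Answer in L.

3.51 L

The canister also expands: β_container ≈ 3α = 6.6×10⁻⁵ /K
Net overflow = V₀(β_liq − 3α_cont)ΔT
β − 3α = 1.10×10⁻³ − 6.6×10⁻⁵ = 1.034×10⁻³ /K; ΔT = 44.06 K
ΔV = 77.0 × 1.034×10⁻³ × 44.06 = 3.51 L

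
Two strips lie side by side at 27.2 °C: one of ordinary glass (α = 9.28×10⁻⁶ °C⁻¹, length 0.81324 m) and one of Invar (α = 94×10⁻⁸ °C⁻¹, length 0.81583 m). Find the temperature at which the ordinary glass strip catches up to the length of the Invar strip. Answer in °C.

Equal length when α₁L₁ΔT − α₂L₂ΔT = L₂ − L₁ = 2.59×10⁻³ m
α₁L₁ = 7.5468672×10⁻⁶, α₂L₂ = 7.668802×10⁻⁷ → Δ(αL) = 6.779987×10⁻⁶ m/K
ΔT = 2.59×10⁻³ / 6.779987×10⁻⁶ = 382.007 K, so T = 27.2 + 382.007 = 409.207 °C

T = 409.2 °C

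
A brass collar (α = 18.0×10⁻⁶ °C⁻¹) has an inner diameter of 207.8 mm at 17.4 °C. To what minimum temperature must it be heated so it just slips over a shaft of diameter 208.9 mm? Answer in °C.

T = 311 °C

Required Δd = 208.9 − 207.8 = 1.1 mm
Δd = αd₀ΔT ⇒ ΔT = Δd/(αd₀) = 1.1 / (18.0×10⁻⁶ × 207.8) = 294.09 K
T_min = 17.4 + 294.09 = 311.49 °C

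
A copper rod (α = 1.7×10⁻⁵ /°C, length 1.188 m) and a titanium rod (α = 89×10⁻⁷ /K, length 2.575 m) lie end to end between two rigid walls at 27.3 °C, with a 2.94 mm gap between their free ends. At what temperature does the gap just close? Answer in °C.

T = 95.5 °C

α₁L₁ = 2.0196×10⁻⁵ m/K, α₂L₂ = 2.29175×10⁻⁵ m/K → total 4.31135×10⁻⁵ m/K
ΔT = g/(α₁L₁+α₂L₂) = 2.94×10⁻³ / 4.31135×10⁻⁵ = 68.192 K
T = 27.3 + 68.192 = 95.492 °C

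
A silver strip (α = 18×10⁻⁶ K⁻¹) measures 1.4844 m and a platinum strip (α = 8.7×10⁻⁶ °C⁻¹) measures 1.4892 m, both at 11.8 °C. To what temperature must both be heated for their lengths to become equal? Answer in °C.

T = 360.6 °C

L₁(1 + α₁ΔT) = L₂(1 + α₂ΔT) ⇒ ΔT = (L₂ − L₁)/(α₁L₁ − α₂L₂)
L₂ − L₁ = 1.4892 − 1.4844 = 4.80×10⁻³ m
α₁L₁ − α₂L₂ = 18×10⁻⁶×1.4844 − 8.7×10⁻⁶×1.4892 = 1.376316×10⁻⁵ m/K
ΔT = 4.80×10⁻³ / 1.376316×10⁻⁵ = 348.757 K
T = 11.8 + 348.757 = 360.557 °C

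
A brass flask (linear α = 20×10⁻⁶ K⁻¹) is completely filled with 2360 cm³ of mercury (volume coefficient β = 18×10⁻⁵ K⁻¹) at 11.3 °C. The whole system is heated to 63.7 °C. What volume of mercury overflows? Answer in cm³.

The flask also expands: β_container ≈ 3α = 6.0×10⁻⁵ /K
Net overflow = V₀(β_liq − 3α_cont)ΔT
β − 3α = 1.80×10⁻⁴ − 6.0×10⁻⁵ = 1.20×10⁻⁴ /K; ΔT = 52.4 K
ΔV = 2360 × 1.20×10⁻⁴ × 52.4 = 14.8 cm³

14.8 cm³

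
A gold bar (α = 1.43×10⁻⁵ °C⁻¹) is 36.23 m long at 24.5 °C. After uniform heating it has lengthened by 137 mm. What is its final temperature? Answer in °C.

T = 289 °C

ΔL = αL₀ΔT ⇒ ΔT = ΔL / (αL₀)
ΔT = 137×10⁻³ m / (1.43×10⁻⁵ × 36.23 m) = 264.43 K
T = 24.5 + 264.43 = 288.93 °C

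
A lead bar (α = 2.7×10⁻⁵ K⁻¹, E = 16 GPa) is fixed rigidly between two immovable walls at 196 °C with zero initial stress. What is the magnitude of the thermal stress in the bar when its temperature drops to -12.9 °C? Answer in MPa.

σ = 90.2 MPa

Fully constrained: the free strain ε = αΔT is blocked, so σ = Eε = EαΔT.
|ΔT| = 208.9 K
σ = 16.0×10⁹ × 2.7×10⁻⁵ × 208.9 = 9.02×10⁷ Pa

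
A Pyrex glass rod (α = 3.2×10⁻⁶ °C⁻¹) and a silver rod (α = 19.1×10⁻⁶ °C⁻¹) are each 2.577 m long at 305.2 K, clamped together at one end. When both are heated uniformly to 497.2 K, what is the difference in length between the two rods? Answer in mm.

7.87 mm

ΔT = 192.0 K
Pyrex glass: ΔL = 3.2×10⁻⁶ × 2.577 m × 192.0 = 1.5833×10⁻³ m = 1.5833 mm
silver: ΔL = 19.1×10⁻⁶ × 2.577 m × 192.0 = 9.4504×10⁻³ m = 9.4504 mm
difference = 9.4504 − 1.5833 = 7.8671 mm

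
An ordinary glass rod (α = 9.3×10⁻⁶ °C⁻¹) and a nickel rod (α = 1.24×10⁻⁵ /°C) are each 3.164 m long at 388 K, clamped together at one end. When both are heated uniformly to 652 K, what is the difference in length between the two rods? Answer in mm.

2.59 mm

ΔT = 264 K
ordinary glass: ΔL = 9.3×10⁻⁶ × 3.164 m × 264 = 7.7683×10⁻³ m = 7.7683 mm
nickel: ΔL = 1.24×10⁻⁵ × 3.164 m × 264 = 1.0358×10⁻² m = 10.358 mm
difference = 10.358 − 7.7683 = 2.5897 mm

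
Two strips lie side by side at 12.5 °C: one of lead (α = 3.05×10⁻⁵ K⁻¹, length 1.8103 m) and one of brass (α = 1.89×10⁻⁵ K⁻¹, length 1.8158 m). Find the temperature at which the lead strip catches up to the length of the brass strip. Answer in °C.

L₁(1 + α₁ΔT) = L₂(1 + α₂ΔT) ⇒ ΔT = (L₂ − L₁)/(α₁L₁ − α₂L₂)
L₂ − L₁ = 1.8158 − 1.8103 = 5.50×10⁻³ m
α₁L₁ − α₂L₂ = 3.05×10⁻⁵×1.8103 − 1.89×10⁻⁵×1.8158 = 2.089553×10⁻⁵ m/K
ΔT = 5.50×10⁻³ / 2.089553×10⁻⁵ = 263.214 K
T = 12.5 + 263.214 = 275.714 °C

T = 275.7 °C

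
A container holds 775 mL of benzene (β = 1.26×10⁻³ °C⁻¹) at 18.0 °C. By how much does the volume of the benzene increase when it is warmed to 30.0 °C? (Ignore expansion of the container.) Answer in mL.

|ΔT| = |30.0 − 18.0| = 12.0 K
ΔV = βV₀ΔT = (1.26×10⁻³)(775)(12.0) = 11.7 mL

ΔV = 11.7 mL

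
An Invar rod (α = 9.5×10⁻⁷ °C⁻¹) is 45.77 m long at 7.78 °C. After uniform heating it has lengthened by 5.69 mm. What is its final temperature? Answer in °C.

T = 139 °C

ΔL = αL₀ΔT ⇒ ΔT = ΔL / (αL₀)
ΔT = 5.69×10⁻³ m / (9.5×10⁻⁷ × 45.77 m) = 130.86 K
T = 7.78 + 130.86 = 138.64 °C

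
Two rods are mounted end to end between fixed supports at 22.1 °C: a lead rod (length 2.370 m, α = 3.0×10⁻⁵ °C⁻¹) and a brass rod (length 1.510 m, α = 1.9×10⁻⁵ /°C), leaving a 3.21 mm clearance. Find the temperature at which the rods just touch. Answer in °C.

Gap closes when ΔL₁ + ΔL₂ = 3.21 mm = 3.21×10⁻³ m
(α₁L₁ + α₂L₂)ΔT = g
α₁L₁ + α₂L₂ = 3.0×10⁻⁵×2.370 + 1.9×10⁻⁵×1.510 = 9.979×10⁻⁵ m/K
ΔT = 3.21×10⁻³ / 9.979×10⁻⁵ = 32.168 K
T = 22.1 + 32.168 = 54.268 °C

T = 54.3 °C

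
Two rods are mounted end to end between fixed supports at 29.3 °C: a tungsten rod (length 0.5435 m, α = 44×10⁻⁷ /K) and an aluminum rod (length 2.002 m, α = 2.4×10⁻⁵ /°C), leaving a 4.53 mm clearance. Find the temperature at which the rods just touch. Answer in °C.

T = 119 °C

α₁L₁ = 2.3914×10⁻⁶ m/K, α₂L₂ = 4.8048×10⁻⁵ m/K → total 5.04394×10⁻⁵ m/K
ΔT = g/(α₁L₁+α₂L₂) = 4.53×10⁻³ / 5.04394×10⁻⁵ = 89.81 K
T = 29.3 + 89.81 = 119.11 °C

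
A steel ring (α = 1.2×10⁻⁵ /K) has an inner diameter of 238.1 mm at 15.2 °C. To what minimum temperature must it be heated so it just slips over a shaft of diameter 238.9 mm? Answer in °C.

Required Δd = 238.9 − 238.1 = 0.8 mm
Δd = αd₀ΔT ⇒ ΔT = Δd/(αd₀) = 0.8 / (1.2×10⁻⁵ × 238.1) = 279.99 K
T_min = 15.2 + 279.99 = 295.19 °C

T = 295 °C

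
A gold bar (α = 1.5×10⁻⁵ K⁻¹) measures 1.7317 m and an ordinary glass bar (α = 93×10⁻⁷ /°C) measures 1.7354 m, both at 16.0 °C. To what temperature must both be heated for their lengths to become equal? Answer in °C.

L₁(1 + α₁ΔT) = L₂(1 + α₂ΔT) ⇒ ΔT = (L₂ − L₁)/(α₁L₁ − α₂L₂)
L₂ − L₁ = 1.7354 − 1.7317 = 3.70×10⁻³ m
α₁L₁ − α₂L₂ = 1.5×10⁻⁵×1.7317 − 93×10⁻⁷×1.7354 = 9.83628×10⁻⁶ m/K
ΔT = 3.70×10⁻³ / 9.83628×10⁻⁶ = 376.158 K
T = 16.0 + 376.158 = 392.158 °C

T = 392.2 °C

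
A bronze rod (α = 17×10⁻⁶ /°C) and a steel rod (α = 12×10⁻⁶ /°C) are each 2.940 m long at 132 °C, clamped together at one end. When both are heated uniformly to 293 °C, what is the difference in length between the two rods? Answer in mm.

ΔT = 161 K
bronze: ΔL = 17×10⁻⁶ × 2.940 m × 161 = 8.0468×10⁻³ m = 8.0468 mm
steel: ΔL = 12×10⁻⁶ × 2.940 m × 161 = 5.6801×10⁻³ m = 5.6801 mm
difference = 8.0468 − 5.6801 = 2.3667 mm

2.37 mm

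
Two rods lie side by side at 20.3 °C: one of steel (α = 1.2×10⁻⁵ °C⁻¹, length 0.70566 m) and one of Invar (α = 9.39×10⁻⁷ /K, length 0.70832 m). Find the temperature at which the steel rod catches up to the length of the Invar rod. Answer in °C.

L₁(1 + α₁ΔT) = L₂(1 + α₂ΔT) ⇒ ΔT = (L₂ − L₁)/(α₁L₁ − α₂L₂)
L₂ − L₁ = 0.70832 − 0.70566 = 2.66×10⁻³ m
α₁L₁ − α₂L₂ = 1.2×10⁻⁵×0.70566 − 9.39×10⁻⁷×0.70832 = 7.80280752×10⁻⁶ m/K
ΔT = 2.66×10⁻³ / 7.80280752×10⁻⁶ = 340.903 K
T = 20.3 + 340.903 = 361.203 °C

T = 361.2 °C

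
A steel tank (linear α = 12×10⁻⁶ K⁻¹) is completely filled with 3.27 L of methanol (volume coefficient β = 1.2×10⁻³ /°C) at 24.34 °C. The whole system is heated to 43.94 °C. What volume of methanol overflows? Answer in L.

The tank also expands: β_container ≈ 3α = 3.6×10⁻⁵ /K
Net overflow = V₀(β_liq − 3α_cont)ΔT
β − 3α = 1.20×10⁻³ − 3.6×10⁻⁵ = 1.164×10⁻³ /K; ΔT = 19.60 K
ΔV = 3.27 × 1.164×10⁻³ × 19.60 = 0.0746 L

0.0746 L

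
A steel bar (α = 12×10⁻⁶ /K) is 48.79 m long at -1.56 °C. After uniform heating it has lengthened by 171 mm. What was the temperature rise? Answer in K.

ΔT = 292 K

ΔL = αL₀ΔT ⇒ ΔT = ΔL / (αL₀)
ΔT = 171×10⁻³ m / (12×10⁻⁶ × 48.79 m) = 292.07 K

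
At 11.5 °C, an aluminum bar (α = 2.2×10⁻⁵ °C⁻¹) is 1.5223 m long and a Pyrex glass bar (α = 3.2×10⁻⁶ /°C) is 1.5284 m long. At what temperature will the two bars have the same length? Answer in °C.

L₁(1 + α₁ΔT) = L₂(1 + α₂ΔT) ⇒ ΔT = (L₂ − L₁)/(α₁L₁ − α₂L₂)
L₂ − L₁ = 1.5284 − 1.5223 = 6.10×10⁻³ m
α₁L₁ − α₂L₂ = 2.2×10⁻⁵×1.5223 − 3.2×10⁻⁶×1.5284 = 2.859972×10⁻⁵ m/K
ΔT = 6.10×10⁻³ / 2.859972×10⁻⁵ = 213.289 K
T = 11.5 + 213.289 = 224.789 °C

T = 224.8 °C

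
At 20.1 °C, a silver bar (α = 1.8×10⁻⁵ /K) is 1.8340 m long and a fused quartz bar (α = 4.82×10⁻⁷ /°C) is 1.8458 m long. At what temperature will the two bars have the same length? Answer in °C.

L₁(1 + α₁ΔT) = L₂(1 + α₂ΔT) ⇒ ΔT = (L₂ − L₁)/(α₁L₁ − α₂L₂)
L₂ − L₁ = 1.8458 − 1.8340 = 1.18×10⁻² m
α₁L₁ − α₂L₂ = 1.8×10⁻⁵×1.8340 − 4.82×10⁻⁷×1.8458 = 3.21223244×10⁻⁵ m/K
ΔT = 1.18×10⁻² / 3.21223244×10⁻⁵ = 367.346 K
T = 20.1 + 367.346 = 387.446 °C

T = 387.4 °C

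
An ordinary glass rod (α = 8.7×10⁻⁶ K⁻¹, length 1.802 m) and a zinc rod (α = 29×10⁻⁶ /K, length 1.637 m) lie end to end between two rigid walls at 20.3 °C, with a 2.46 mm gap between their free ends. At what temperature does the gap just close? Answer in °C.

T = 59.3 °C

α₁L₁ = 1.56774×10⁻⁵ m/K, α₂L₂ = 4.7473×10⁻⁵ m/K → total 6.31504×10⁻⁵ m/K
ΔT = g/(α₁L₁+α₂L₂) = 2.46×10⁻³ / 6.31504×10⁻⁵ = 38.955 K
T = 20.3 + 38.955 = 59.255 °C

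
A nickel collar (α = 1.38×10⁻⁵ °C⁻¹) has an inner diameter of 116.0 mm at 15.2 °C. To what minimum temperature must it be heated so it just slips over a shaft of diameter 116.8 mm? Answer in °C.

Required Δd = 116.8 − 116.0 = 0.8 mm
Δd = αd₀ΔT ⇒ ΔT = Δd/(αd₀) = 0.8 / (1.38×10⁻⁵ × 116.0) = 499.75 K
T_min = 15.2 + 499.75 = 514.95 °C

T = 515 °C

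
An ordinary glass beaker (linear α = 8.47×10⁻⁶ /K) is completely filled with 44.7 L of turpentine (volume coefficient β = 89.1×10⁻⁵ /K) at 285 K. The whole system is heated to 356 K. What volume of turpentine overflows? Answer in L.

The beaker also expands: β_container ≈ 3α = 2.541×10⁻⁵ /K
Net overflow = V₀(β_liq − 3α_cont)ΔT
β − 3α = 8.91×10⁻⁴ − 2.541×10⁻⁵ = 8.6559×10⁻⁴ /K; ΔT = 71 K
ΔV = 44.7 × 8.6559×10⁻⁴ × 71 = 2.75 L

2.75 L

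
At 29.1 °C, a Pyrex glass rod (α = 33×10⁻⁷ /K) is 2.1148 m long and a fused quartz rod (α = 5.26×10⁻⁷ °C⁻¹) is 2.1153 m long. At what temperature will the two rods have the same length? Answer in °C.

T = 114.3 °C

Equal length when α₁L₁ΔT − α₂L₂ΔT = L₂ − L₁ = 5.00×10⁻⁴ m
α₁L₁ = 6.97884×10⁻⁶, α₂L₂ = 1.1126478×10⁻⁶ → Δ(αL) = 5.8661922×10⁻⁶ m/K
ΔT = 5.00×10⁻⁴ / 5.8661922×10⁻⁶ = 85.234 K, so T = 29.1 + 85.234 = 114.334 °C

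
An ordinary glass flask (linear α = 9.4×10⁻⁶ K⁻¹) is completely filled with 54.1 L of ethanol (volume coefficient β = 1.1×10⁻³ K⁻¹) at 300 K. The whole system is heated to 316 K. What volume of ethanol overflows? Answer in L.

0.928 L

The flask also expands: β_container ≈ 3α = 2.82×10⁻⁵ /K
Net overflow = V₀(β_liq − 3α_cont)ΔT
β − 3α = 1.10×10⁻³ − 2.82×10⁻⁵ = 1.0718×10⁻³ /K; ΔT = 16 K
ΔV = 54.1 × 1.0718×10⁻³ × 16 = 0.928 L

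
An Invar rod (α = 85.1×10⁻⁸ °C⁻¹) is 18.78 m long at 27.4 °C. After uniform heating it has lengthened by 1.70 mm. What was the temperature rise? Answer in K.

ΔL = αL₀ΔT ⇒ ΔT = ΔL / (αL₀)
ΔT = 1.70×10⁻³ m / (85.1×10⁻⁸ × 18.78 m) = 106.37 K

ΔT = 106 K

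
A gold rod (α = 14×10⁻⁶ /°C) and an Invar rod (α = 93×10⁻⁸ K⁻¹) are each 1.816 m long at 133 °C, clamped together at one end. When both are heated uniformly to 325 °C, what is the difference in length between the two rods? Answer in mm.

ΔT = 192 K
gold: ΔL = 14×10⁻⁶ × 1.816 m × 192 = 4.8814×10⁻³ m = 4.8814 mm
Invar: ΔL = 93×10⁻⁸ × 1.816 m × 192 = 3.2426×10⁻⁴ m = 0.32426 mm
difference = 4.8814 − 0.32426 = 4.55714 mm

4.56 mm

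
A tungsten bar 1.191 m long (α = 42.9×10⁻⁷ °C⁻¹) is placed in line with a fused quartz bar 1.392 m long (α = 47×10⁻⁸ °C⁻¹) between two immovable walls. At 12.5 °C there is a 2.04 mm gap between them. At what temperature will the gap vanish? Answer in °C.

T = 366 °C

α₁L₁ = 5.10939×10⁻⁶ m/K, α₂L₂ = 6.5424×10⁻⁷ m/K → total 5.76363×10⁻⁶ m/K
ΔT = g/(α₁L₁+α₂L₂) = 2.04×10⁻³ / 5.76363×10⁻⁶ = 353.94 K
T = 12.5 + 353.94 = 366.44 °C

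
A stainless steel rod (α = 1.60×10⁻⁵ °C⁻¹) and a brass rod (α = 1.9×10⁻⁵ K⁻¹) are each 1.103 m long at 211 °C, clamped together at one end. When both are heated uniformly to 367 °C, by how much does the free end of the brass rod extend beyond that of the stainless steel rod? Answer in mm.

0.516 mm

ΔT = 156 K
stainless steel: ΔL = 1.60×10⁻⁵ × 1.103 m × 156 = 2.7531×10⁻³ m = 2.7531 mm
brass: ΔL = 1.9×10⁻⁵ × 1.103 m × 156 = 3.2693×10⁻³ m = 3.2693 mm
difference = 3.2693 − 2.7531 = 0.5162 mm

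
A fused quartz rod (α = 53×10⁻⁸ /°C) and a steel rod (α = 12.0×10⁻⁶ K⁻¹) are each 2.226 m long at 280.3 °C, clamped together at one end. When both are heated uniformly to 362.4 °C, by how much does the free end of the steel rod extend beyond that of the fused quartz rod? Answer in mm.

ΔT = 82.1 K
fused quartz: ΔL = 53×10⁻⁸ × 2.226 m × 82.1 = 9.6860×10⁻⁵ m = 0.096860 mm
steel: ΔL = 12.0×10⁻⁶ × 2.226 m × 82.1 = 2.1931×10⁻³ m = 2.1931 mm
difference = 2.1931 − 0.096860 = 2.09624 mm

2.10 mm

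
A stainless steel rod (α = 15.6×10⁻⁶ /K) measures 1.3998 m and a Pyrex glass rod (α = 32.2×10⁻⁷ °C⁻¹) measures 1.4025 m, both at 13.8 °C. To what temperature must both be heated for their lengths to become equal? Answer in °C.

T = 169.7 °C

Equal length when α₁L₁ΔT − α₂L₂ΔT = L₂ − L₁ = 2.70×10⁻³ m
α₁L₁ = 2.183688×10⁻⁵, α₂L₂ = 4.51605×10⁻⁶ → Δ(αL) = 1.732083×10⁻⁵ m/K
ΔT = 2.70×10⁻³ / 1.732083×10⁻⁵ = 155.882 K, so T = 13.8 + 155.882 = 169.682 °C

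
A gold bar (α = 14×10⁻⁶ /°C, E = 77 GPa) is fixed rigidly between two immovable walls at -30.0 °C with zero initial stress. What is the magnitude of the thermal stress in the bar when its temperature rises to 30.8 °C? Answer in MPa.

σ = 65.5 MPa

Fully constrained: the free strain ε = αΔT is blocked, so σ = Eε = EαΔT.
|ΔT| = 60.8 K
σ = 77.0×10⁹ × 14×10⁻⁶ × 60.8 = 6.55×10⁷ Pa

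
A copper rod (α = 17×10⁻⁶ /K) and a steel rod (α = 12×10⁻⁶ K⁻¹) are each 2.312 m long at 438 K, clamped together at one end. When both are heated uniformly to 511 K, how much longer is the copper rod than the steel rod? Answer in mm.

0.844 mm

ΔT = 73 K
copper: ΔL = 17×10⁻⁶ × 2.312 m × 73 = 2.8692×10⁻³ m = 2.8692 mm
steel: ΔL = 12×10⁻⁶ × 2.312 m × 73 = 2.0253×10⁻³ m = 2.0253 mm
difference = 2.8692 − 2.0253 = 0.8439 mm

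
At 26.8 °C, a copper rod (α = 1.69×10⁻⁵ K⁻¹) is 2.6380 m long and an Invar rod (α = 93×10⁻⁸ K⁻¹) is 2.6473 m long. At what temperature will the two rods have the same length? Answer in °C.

Equal length when α₁L₁ΔT − α₂L₂ΔT = L₂ − L₁ = 9.30×10⁻³ m
α₁L₁ = 4.45822×10⁻⁵, α₂L₂ = 2.461989×10⁻⁶ → Δ(αL) = 4.2120211×10⁻⁵ m/K
ΔT = 9.30×10⁻³ / 4.2120211×10⁻⁵ = 220.797 K, so T = 26.8 + 220.797 = 247.597 °C

T = 247.6 °C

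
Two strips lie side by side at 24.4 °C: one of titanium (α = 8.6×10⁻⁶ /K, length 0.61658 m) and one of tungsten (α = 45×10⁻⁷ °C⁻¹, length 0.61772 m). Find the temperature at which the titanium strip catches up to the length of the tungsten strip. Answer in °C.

L₁(1 + α₁ΔT) = L₂(1 + α₂ΔT) ⇒ ΔT = (L₂ − L₁)/(α₁L₁ − α₂L₂)
L₂ − L₁ = 0.61772 − 0.61658 = 1.14×10⁻³ m
α₁L₁ − α₂L₂ = 8.6×10⁻⁶×0.61658 − 45×10⁻⁷×0.61772 = 2.522848×10⁻⁶ m/K
ΔT = 1.14×10⁻³ / 2.522848×10⁻⁶ = 451.870 K
T = 24.4 + 451.870 = 476.270 °C

T = 476.3 °C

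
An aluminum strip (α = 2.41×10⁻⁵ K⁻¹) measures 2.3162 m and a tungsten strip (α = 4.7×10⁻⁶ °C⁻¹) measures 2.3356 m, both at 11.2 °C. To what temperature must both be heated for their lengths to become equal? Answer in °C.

T = 443.8 °C

Equal length when α₁L₁ΔT − α₂L₂ΔT = L₂ − L₁ = 1.94×10⁻² m
α₁L₁ = 5.582042×10⁻⁵, α₂L₂ = 1.097732×10⁻⁵ → Δ(αL) = 4.48431×10⁻⁵ m/K
ΔT = 1.94×10⁻² / 4.48431×10⁻⁵ = 432.620 K, so T = 11.2 + 432.620 = 443.820 °C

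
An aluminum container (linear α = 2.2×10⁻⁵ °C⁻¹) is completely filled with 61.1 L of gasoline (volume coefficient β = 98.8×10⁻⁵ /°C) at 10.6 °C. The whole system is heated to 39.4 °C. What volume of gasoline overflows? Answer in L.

The container also expands: β_container ≈ 3α = 6.6×10⁻⁵ /K
Net overflow = V₀(β_liq − 3α_cont)ΔT
β − 3α = 9.88×10⁻⁴ − 6.6×10⁻⁵ = 9.22×10⁻⁴ /K; ΔT = 28.8 K
ΔV = 61.1 × 9.22×10⁻⁴ × 28.8 = 1.62 L

1.62 L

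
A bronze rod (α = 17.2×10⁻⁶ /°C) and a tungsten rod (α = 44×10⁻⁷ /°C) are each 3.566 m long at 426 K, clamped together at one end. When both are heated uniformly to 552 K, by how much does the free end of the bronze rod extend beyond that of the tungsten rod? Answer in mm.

5.75 mm

ΔT = 126 K
bronze: ΔL = 17.2×10⁻⁶ × 3.566 m × 126 = 7.7282×10⁻³ m = 7.7282 mm
tungsten: ΔL = 44×10⁻⁷ × 3.566 m × 126 = 1.9770×10⁻³ m = 1.9770 mm
difference = 7.7282 − 1.9770 = 5.7512 mm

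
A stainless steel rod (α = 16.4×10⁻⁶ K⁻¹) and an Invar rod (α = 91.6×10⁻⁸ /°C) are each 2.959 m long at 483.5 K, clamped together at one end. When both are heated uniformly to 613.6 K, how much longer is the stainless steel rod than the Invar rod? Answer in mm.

5.96 mm

ΔT = 130.1 K
stainless steel: ΔL = 16.4×10⁻⁶ × 2.959 m × 130.1 = 6.3134×10⁻³ m = 6.3134 mm
Invar: ΔL = 91.6×10⁻⁸ × 2.959 m × 130.1 = 3.5263×10⁻⁴ m = 0.35263 mm
difference = 6.3134 − 0.35263 = 5.96077 mm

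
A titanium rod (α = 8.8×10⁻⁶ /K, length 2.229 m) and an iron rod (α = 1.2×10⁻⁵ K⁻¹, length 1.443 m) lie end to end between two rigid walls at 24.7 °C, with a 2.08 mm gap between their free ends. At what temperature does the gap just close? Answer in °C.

T = 81.0 °C

α₁L₁ = 1.96152×10⁻⁵ m/K, α₂L₂ = 1.7316×10⁻⁵ m/K → total 3.69312×10⁻⁵ m/K
ΔT = g/(α₁L₁+α₂L₂) = 2.08×10⁻³ / 3.69312×10⁻⁵ = 56.321 K
T = 24.7 + 56.321 = 81.021 °C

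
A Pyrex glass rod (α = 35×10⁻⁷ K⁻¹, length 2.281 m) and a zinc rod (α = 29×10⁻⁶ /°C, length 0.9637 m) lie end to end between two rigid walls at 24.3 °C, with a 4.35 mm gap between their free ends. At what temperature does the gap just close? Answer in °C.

α₁L₁ = 7.9835×10⁻⁶ m/K, α₂L₂ = 2.79473×10⁻⁵ m/K → total 3.59308×10⁻⁵ m/K
ΔT = g/(α₁L₁+α₂L₂) = 4.35×10⁻³ / 3.59308×10⁻⁵ = 121.07 K
T = 24.3 + 121.07 = 145.37 °C

T = 145 °C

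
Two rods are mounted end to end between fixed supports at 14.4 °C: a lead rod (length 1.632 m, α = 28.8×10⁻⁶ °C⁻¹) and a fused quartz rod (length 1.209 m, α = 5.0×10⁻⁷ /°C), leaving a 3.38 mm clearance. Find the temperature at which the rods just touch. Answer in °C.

T = 85.4 °C

α₁L₁ = 4.70016×10⁻⁵ m/K, α₂L₂ = 6.045×10⁻⁷ m/K → total 4.76061×10⁻⁵ m/K
ΔT = g/(α₁L₁+α₂L₂) = 3.38×10⁻³ / 4.76061×10⁻⁵ = 70.999 K
T = 14.4 + 70.999 = 85.399 °C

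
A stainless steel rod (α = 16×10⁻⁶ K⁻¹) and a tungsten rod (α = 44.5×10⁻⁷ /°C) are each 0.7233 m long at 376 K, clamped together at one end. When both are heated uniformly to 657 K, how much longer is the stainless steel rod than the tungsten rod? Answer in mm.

2.35 mm

ΔT = 281 K
stainless steel: ΔL = 16×10⁻⁶ × 0.7233 m × 281 = 3.2520×10⁻³ m = 3.2520 mm
tungsten: ΔL = 44.5×10⁻⁷ × 0.7233 m × 281 = 9.0445×10⁻⁴ m = 0.90445 mm
difference = 3.2520 − 0.90445 = 2.34755 mm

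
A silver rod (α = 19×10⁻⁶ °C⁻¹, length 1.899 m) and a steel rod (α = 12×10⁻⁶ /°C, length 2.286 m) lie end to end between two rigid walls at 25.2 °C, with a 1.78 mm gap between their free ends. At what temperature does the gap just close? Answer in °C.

T = 53.2 °C

α₁L₁ = 3.6081×10⁻⁵ m/K, α₂L₂ = 2.7432×10⁻⁵ m/K → total 6.3513×10⁻⁵ m/K
ΔT = g/(α₁L₁+α₂L₂) = 1.78×10⁻³ / 6.3513×10⁻⁵ = 28.026 K
T = 25.2 + 28.026 = 53.226 °C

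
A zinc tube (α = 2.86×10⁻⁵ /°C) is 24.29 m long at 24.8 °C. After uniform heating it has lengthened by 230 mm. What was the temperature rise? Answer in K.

ΔT = 331 K

ΔL = αL₀ΔT ⇒ ΔT = ΔL / (αL₀)
ΔT = 230×10⁻³ m / (2.86×10⁻⁵ × 24.29 m) = 331.08 K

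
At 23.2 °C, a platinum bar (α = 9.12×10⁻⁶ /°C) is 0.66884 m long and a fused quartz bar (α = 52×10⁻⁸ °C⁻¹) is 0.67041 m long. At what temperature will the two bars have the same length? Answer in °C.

T = 296.2 °C

Equal length when α₁L₁ΔT − α₂L₂ΔT = L₂ − L₁ = 1.57×10⁻³ m
α₁L₁ = 6.0998208×10⁻⁶, α₂L₂ = 3.486132×10⁻⁷ → Δ(αL) = 5.7512076×10⁻⁶ m/K
ΔT = 1.57×10⁻³ / 5.7512076×10⁻⁶ = 272.986 K, so T = 23.2 + 272.986 = 296.186 °C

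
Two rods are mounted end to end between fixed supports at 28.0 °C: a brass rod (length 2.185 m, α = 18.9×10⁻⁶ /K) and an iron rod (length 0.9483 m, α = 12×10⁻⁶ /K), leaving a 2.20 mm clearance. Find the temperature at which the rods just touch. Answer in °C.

Gap closes when ΔL₁ + ΔL₂ = 2.20 mm = 2.20×10⁻³ m
(α₁L₁ + α₂L₂)ΔT = g
α₁L₁ + α₂L₂ = 18.9×10⁻⁶×2.185 + 12×10⁻⁶×0.9483 = 5.26761×10⁻⁵ m/K
ΔT = 2.20×10⁻³ / 5.26761×10⁻⁵ = 41.765 K
T = 28.0 + 41.765 = 69.765 °C

T = 69.8 °C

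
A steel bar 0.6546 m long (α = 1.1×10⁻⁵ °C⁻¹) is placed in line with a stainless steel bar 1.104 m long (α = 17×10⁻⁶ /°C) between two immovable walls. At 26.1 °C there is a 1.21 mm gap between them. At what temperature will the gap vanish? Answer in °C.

Gap closes when ΔL₁ + ΔL₂ = 1.21 mm = 1.21×10⁻³ m
(α₁L₁ + α₂L₂)ΔT = g
α₁L₁ + α₂L₂ = 1.1×10⁻⁵×0.6546 + 17×10⁻⁶×1.104 = 2.59686×10⁻⁵ m/K
ΔT = 1.21×10⁻³ / 2.59686×10⁻⁵ = 46.595 K
T = 26.1 + 46.595 = 72.695 °C

T = 72.7 °C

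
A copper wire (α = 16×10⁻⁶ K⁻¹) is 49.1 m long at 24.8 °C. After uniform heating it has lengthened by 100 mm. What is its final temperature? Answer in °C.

T = 152 °C

ΔL = αL₀ΔT ⇒ ΔT = ΔL / (αL₀)
ΔT = 100×10⁻³ m / (16×10⁻⁶ × 49.1 m) = 127.29 K
T = 24.8 + 127.29 = 152.09 °C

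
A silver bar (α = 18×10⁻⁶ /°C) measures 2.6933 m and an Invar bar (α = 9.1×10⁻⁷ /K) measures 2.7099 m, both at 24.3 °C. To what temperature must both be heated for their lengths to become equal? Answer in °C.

T = 385.1 °C

L₁(1 + α₁ΔT) = L₂(1 + α₂ΔT) ⇒ ΔT = (L₂ − L₁)/(α₁L₁ − α₂L₂)
L₂ − L₁ = 2.7099 − 2.6933 = 1.66×10⁻² m
α₁L₁ − α₂L₂ = 18×10⁻⁶×2.6933 − 9.1×10⁻⁷×2.7099 = 4.6013391×10⁻⁵ m/K
ΔT = 1.66×10⁻² / 4.6013391×10⁻⁵ = 360.765 K
T = 24.3 + 360.765 = 385.065 °C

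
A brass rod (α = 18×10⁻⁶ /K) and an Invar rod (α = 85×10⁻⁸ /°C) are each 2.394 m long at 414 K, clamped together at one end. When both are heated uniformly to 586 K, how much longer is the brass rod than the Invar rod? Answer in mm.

7.06 mm

ΔT = 172 K
brass: ΔL = 18×10⁻⁶ × 2.394 m × 172 = 7.4118×10⁻³ m = 7.4118 mm
Invar: ΔL = 85×10⁻⁸ × 2.394 m × 172 = 3.5000×10⁻⁴ m = 0.35000 mm
difference = 7.4118 − 0.35000 = 7.0618 mm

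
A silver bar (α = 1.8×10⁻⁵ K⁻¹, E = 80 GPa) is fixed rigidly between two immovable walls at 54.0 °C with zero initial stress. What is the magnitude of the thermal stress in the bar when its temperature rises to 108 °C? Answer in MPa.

σ = 77.8 MPa

Fully constrained: the free strain ε = αΔT is blocked, so σ = Eε = EαΔT.
|ΔT| = 54.0 K
σ = 80.0×10⁹ × 1.8×10⁻⁵ × 54.0 = 7.78×10⁷ Pa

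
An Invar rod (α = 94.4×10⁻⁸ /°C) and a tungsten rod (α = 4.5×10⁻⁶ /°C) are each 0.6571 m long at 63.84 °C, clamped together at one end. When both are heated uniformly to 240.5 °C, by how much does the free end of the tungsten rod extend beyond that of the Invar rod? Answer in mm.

0.413 mm

ΔT = 176.66 K
Invar: ΔL = 94.4×10⁻⁸ × 0.6571 m × 176.66 = 1.0958×10⁻⁴ m = 0.10958 mm
tungsten: ΔL = 4.5×10⁻⁶ × 0.6571 m × 176.66 = 5.2237×10⁻⁴ m = 0.52237 mm
difference = 0.52237 − 0.10958 = 0.41279 mm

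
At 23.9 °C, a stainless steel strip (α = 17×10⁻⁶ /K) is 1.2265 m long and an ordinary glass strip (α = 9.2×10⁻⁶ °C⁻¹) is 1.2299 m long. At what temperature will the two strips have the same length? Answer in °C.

T = 380.5 °C

Equal length when α₁L₁ΔT − α₂L₂ΔT = L₂ − L₁ = 3.40×10⁻³ m
α₁L₁ = 2.08505×10⁻⁵, α₂L₂ = 1.131508×10⁻⁵ → Δ(αL) = 9.53542×10⁻⁶ m/K
ΔT = 3.40×10⁻³ / 9.53542×10⁻⁶ = 356.565 K, so T = 23.9 + 356.565 = 380.465 °C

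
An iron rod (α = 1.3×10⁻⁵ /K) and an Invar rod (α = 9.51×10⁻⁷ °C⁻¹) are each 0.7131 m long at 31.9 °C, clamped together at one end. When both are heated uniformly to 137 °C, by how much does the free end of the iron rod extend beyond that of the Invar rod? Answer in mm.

ΔT = 105.1 K
iron: ΔL = 1.3×10⁻⁵ × 0.7131 m × 105.1 = 9.7431×10⁻⁴ m = 0.97431 mm
Invar: ΔL = 9.51×10⁻⁷ × 0.7131 m × 105.1 = 7.1274×10⁻⁵ m = 0.071274 mm
difference = 0.97431 − 0.071274 = 0.903036 mm

0.903 mm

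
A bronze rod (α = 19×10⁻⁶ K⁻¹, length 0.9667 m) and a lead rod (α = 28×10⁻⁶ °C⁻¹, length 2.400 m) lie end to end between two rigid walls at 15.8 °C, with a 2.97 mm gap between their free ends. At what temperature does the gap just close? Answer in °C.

T = 50.5 °C

Gap closes when ΔL₁ + ΔL₂ = 2.97 mm = 2.97×10⁻³ m
(α₁L₁ + α₂L₂)ΔT = g
α₁L₁ + α₂L₂ = 19×10⁻⁶×0.9667 + 28×10⁻⁶×2.400 = 8.55673×10⁻⁵ m/K
ΔT = 2.97×10⁻³ / 8.55673×10⁻⁵ = 34.710 K
T = 15.8 + 34.710 = 50.510 °C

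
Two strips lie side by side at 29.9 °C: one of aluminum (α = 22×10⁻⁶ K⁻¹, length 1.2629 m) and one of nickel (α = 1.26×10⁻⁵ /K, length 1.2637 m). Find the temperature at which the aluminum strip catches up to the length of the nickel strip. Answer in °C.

T = 97.35 °C

L₁(1 + α₁ΔT) = L₂(1 + α₂ΔT) ⇒ ΔT = (L₂ − L₁)/(α₁L₁ − α₂L₂)
L₂ − L₁ = 1.2637 − 1.2629 = 8.00×10⁻⁴ m
α₁L₁ − α₂L₂ = 22×10⁻⁶×1.2629 − 1.26×10⁻⁵×1.2637 = 1.186118×10⁻⁵ m/K
ΔT = 8.00×10⁻⁴ / 1.186118×10⁻⁵ = 67.4469 K
T = 29.9 + 67.4469 = 97.3469 °C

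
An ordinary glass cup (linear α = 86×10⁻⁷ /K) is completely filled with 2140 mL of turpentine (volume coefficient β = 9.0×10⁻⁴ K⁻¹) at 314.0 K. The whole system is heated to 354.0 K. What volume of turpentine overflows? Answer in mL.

74.8 mL

The cup also expands: β_container ≈ 3α = 2.58×10⁻⁵ /K
Net overflow = V₀(β_liq − 3α_cont)ΔT
β − 3α = 9.00×10⁻⁴ − 2.58×10⁻⁵ = 8.742×10⁻⁴ /K; ΔT = 40.0 K
ΔV = 2140 × 8.742×10⁻⁴ × 40.0 = 74.8 mL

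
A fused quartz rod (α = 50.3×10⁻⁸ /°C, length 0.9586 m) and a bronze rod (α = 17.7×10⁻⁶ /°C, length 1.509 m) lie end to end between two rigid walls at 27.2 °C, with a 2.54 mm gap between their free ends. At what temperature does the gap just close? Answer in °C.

T = 121 °C

Gap closes when ΔL₁ + ΔL₂ = 2.54 mm = 2.54×10⁻³ m
(α₁L₁ + α₂L₂)ΔT = g
α₁L₁ + α₂L₂ = 50.3×10⁻⁸×0.9586 + 17.7×10⁻⁶×1.509 = 2.71914758×10⁻⁵ m/K
ΔT = 2.54×10⁻³ / 2.71914758×10⁻⁵ = 93.41 K
T = 27.2 + 93.41 = 120.61 °C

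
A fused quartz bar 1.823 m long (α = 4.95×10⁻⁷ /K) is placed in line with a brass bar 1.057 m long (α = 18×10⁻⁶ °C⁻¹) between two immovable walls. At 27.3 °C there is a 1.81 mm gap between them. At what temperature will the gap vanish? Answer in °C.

α₁L₁ = 9.02385×10⁻⁷ m/K, α₂L₂ = 1.9026×10⁻⁵ m/K → total 1.9928385×10⁻⁵ m/K
ΔT = g/(α₁L₁+α₂L₂) = 1.81×10⁻³ / 1.9928385×10⁻⁵ = 90.83 K
T = 27.3 + 90.83 = 118.13 °C

T = 118 °C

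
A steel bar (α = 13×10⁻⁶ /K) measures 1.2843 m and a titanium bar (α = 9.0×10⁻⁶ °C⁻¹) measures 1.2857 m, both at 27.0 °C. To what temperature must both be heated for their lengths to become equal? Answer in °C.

Equal length when α₁L₁ΔT − α₂L₂ΔT = L₂ − L₁ = 1.40×10⁻³ m
α₁L₁ = 1.66959×10⁻⁵, α₂L₂ = 1.15713×10⁻⁵ → Δ(αL) = 5.1246×10⁻⁶ m/K
ΔT = 1.40×10⁻³ / 5.1246×10⁻⁶ = 273.192 K, so T = 27.0 + 273.192 = 300.192 °C

T = 300.2 °C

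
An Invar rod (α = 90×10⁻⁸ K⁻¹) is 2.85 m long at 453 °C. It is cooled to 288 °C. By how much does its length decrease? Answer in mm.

ΔL = 0.423 mm

|ΔT| = |288 − 453| = 165 K
ΔL = αL₀ΔT = (90×10⁻⁸)(2.85)(165) = 4.23×10⁻⁴ m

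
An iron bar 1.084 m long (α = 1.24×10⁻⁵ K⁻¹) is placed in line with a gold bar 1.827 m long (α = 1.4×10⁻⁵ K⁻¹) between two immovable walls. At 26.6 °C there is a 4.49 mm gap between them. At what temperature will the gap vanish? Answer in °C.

T = 142 °C

α₁L₁ = 1.34416×10⁻⁵ m/K, α₂L₂ = 2.5578×10⁻⁵ m/K → total 3.90196×10⁻⁵ m/K
ΔT = g/(α₁L₁+α₂L₂) = 4.49×10⁻³ / 3.90196×10⁻⁵ = 115.07 K
T = 26.6 + 115.07 = 141.67 °C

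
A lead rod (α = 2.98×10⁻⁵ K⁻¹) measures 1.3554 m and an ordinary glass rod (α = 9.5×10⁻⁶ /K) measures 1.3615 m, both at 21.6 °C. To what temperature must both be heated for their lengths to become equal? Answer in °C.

T = 243.8 °C

L₁(1 + α₁ΔT) = L₂(1 + α₂ΔT) ⇒ ΔT = (L₂ − L₁)/(α₁L₁ − α₂L₂)
L₂ − L₁ = 1.3615 − 1.3554 = 6.10×10⁻³ m
α₁L₁ − α₂L₂ = 2.98×10⁻⁵×1.3554 − 9.5×10⁻⁶×1.3615 = 2.745667×10⁻⁵ m/K
ΔT = 6.10×10⁻³ / 2.745667×10⁻⁵ = 222.168 K
T = 21.6 + 222.168 = 243.768 °C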